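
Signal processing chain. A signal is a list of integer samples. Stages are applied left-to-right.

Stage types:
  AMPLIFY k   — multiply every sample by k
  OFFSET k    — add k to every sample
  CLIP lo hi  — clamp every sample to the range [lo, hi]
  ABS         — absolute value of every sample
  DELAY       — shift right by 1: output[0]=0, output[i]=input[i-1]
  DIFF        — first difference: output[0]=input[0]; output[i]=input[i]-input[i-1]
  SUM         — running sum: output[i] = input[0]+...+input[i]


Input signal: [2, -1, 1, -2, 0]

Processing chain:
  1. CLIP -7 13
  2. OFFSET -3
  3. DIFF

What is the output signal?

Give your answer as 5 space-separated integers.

Input: [2, -1, 1, -2, 0]
Stage 1 (CLIP -7 13): clip(2,-7,13)=2, clip(-1,-7,13)=-1, clip(1,-7,13)=1, clip(-2,-7,13)=-2, clip(0,-7,13)=0 -> [2, -1, 1, -2, 0]
Stage 2 (OFFSET -3): 2+-3=-1, -1+-3=-4, 1+-3=-2, -2+-3=-5, 0+-3=-3 -> [-1, -4, -2, -5, -3]
Stage 3 (DIFF): s[0]=-1, -4--1=-3, -2--4=2, -5--2=-3, -3--5=2 -> [-1, -3, 2, -3, 2]

Answer: -1 -3 2 -3 2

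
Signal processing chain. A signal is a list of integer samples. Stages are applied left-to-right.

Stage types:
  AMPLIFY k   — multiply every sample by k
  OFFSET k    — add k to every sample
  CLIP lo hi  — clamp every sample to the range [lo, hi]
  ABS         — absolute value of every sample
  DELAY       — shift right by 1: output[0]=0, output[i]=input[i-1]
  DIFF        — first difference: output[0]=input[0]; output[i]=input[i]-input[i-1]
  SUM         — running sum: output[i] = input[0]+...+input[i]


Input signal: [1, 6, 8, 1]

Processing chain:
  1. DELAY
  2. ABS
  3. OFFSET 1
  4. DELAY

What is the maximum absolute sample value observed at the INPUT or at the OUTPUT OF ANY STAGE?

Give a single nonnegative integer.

Answer: 9

Derivation:
Input: [1, 6, 8, 1] (max |s|=8)
Stage 1 (DELAY): [0, 1, 6, 8] = [0, 1, 6, 8] -> [0, 1, 6, 8] (max |s|=8)
Stage 2 (ABS): |0|=0, |1|=1, |6|=6, |8|=8 -> [0, 1, 6, 8] (max |s|=8)
Stage 3 (OFFSET 1): 0+1=1, 1+1=2, 6+1=7, 8+1=9 -> [1, 2, 7, 9] (max |s|=9)
Stage 4 (DELAY): [0, 1, 2, 7] = [0, 1, 2, 7] -> [0, 1, 2, 7] (max |s|=7)
Overall max amplitude: 9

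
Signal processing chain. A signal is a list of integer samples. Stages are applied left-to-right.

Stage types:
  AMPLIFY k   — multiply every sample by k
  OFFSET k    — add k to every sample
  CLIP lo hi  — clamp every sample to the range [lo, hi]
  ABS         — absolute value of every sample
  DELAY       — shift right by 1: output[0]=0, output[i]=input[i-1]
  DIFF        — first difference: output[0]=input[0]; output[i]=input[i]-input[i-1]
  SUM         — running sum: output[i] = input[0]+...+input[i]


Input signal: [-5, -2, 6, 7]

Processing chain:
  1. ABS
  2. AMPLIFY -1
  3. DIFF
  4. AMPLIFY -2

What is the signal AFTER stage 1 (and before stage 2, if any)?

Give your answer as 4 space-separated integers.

Input: [-5, -2, 6, 7]
Stage 1 (ABS): |-5|=5, |-2|=2, |6|=6, |7|=7 -> [5, 2, 6, 7]

Answer: 5 2 6 7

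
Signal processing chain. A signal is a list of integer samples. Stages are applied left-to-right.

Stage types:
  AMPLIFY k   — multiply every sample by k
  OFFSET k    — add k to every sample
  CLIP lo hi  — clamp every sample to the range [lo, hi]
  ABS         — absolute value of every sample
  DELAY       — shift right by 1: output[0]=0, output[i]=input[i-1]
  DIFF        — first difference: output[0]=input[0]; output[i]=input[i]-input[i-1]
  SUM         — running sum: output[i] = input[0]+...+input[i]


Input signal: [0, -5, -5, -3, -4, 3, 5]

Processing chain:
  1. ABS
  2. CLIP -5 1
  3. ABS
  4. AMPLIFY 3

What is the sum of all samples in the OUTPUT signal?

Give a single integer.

Input: [0, -5, -5, -3, -4, 3, 5]
Stage 1 (ABS): |0|=0, |-5|=5, |-5|=5, |-3|=3, |-4|=4, |3|=3, |5|=5 -> [0, 5, 5, 3, 4, 3, 5]
Stage 2 (CLIP -5 1): clip(0,-5,1)=0, clip(5,-5,1)=1, clip(5,-5,1)=1, clip(3,-5,1)=1, clip(4,-5,1)=1, clip(3,-5,1)=1, clip(5,-5,1)=1 -> [0, 1, 1, 1, 1, 1, 1]
Stage 3 (ABS): |0|=0, |1|=1, |1|=1, |1|=1, |1|=1, |1|=1, |1|=1 -> [0, 1, 1, 1, 1, 1, 1]
Stage 4 (AMPLIFY 3): 0*3=0, 1*3=3, 1*3=3, 1*3=3, 1*3=3, 1*3=3, 1*3=3 -> [0, 3, 3, 3, 3, 3, 3]
Output sum: 18

Answer: 18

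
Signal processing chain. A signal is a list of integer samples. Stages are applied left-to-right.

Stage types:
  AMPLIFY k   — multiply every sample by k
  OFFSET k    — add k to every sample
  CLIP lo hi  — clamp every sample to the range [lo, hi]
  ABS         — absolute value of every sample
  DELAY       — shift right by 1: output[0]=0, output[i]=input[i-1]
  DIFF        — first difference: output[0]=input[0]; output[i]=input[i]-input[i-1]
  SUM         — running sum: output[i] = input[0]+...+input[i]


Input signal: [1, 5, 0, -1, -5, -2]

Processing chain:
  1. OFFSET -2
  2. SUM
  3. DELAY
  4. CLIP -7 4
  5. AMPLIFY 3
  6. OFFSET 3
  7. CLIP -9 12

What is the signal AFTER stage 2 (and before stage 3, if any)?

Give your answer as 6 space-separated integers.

Answer: -1 2 0 -3 -10 -14

Derivation:
Input: [1, 5, 0, -1, -5, -2]
Stage 1 (OFFSET -2): 1+-2=-1, 5+-2=3, 0+-2=-2, -1+-2=-3, -5+-2=-7, -2+-2=-4 -> [-1, 3, -2, -3, -7, -4]
Stage 2 (SUM): sum[0..0]=-1, sum[0..1]=2, sum[0..2]=0, sum[0..3]=-3, sum[0..4]=-10, sum[0..5]=-14 -> [-1, 2, 0, -3, -10, -14]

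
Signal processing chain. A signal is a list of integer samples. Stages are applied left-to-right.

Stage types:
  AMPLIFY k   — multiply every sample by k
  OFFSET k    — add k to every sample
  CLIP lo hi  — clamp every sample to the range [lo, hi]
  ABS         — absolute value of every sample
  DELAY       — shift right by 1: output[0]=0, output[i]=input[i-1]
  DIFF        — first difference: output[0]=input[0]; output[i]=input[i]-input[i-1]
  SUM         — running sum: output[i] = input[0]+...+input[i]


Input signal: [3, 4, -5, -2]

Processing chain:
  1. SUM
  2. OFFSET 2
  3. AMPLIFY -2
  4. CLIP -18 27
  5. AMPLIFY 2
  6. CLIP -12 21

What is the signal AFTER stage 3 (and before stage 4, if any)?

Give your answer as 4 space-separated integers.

Input: [3, 4, -5, -2]
Stage 1 (SUM): sum[0..0]=3, sum[0..1]=7, sum[0..2]=2, sum[0..3]=0 -> [3, 7, 2, 0]
Stage 2 (OFFSET 2): 3+2=5, 7+2=9, 2+2=4, 0+2=2 -> [5, 9, 4, 2]
Stage 3 (AMPLIFY -2): 5*-2=-10, 9*-2=-18, 4*-2=-8, 2*-2=-4 -> [-10, -18, -8, -4]

Answer: -10 -18 -8 -4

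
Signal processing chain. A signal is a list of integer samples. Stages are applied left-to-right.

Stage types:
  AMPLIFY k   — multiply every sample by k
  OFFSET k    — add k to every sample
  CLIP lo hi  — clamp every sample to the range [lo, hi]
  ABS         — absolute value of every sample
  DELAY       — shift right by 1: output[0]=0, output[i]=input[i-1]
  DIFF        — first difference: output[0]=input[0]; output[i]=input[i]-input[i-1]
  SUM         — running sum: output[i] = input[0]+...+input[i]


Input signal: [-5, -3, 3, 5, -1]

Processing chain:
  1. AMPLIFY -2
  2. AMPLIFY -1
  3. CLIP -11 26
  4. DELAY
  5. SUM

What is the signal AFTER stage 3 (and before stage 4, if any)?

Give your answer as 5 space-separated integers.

Input: [-5, -3, 3, 5, -1]
Stage 1 (AMPLIFY -2): -5*-2=10, -3*-2=6, 3*-2=-6, 5*-2=-10, -1*-2=2 -> [10, 6, -6, -10, 2]
Stage 2 (AMPLIFY -1): 10*-1=-10, 6*-1=-6, -6*-1=6, -10*-1=10, 2*-1=-2 -> [-10, -6, 6, 10, -2]
Stage 3 (CLIP -11 26): clip(-10,-11,26)=-10, clip(-6,-11,26)=-6, clip(6,-11,26)=6, clip(10,-11,26)=10, clip(-2,-11,26)=-2 -> [-10, -6, 6, 10, -2]

Answer: -10 -6 6 10 -2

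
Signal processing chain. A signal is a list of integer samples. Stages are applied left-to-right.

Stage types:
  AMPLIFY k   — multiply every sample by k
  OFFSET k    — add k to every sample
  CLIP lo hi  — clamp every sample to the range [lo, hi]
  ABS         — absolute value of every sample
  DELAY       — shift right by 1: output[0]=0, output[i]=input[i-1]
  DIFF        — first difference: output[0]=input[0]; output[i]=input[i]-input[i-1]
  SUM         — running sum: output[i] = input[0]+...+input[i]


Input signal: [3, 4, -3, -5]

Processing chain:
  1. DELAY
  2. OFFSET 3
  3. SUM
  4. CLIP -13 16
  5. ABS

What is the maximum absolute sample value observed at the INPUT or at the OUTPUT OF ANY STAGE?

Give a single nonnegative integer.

Answer: 16

Derivation:
Input: [3, 4, -3, -5] (max |s|=5)
Stage 1 (DELAY): [0, 3, 4, -3] = [0, 3, 4, -3] -> [0, 3, 4, -3] (max |s|=4)
Stage 2 (OFFSET 3): 0+3=3, 3+3=6, 4+3=7, -3+3=0 -> [3, 6, 7, 0] (max |s|=7)
Stage 3 (SUM): sum[0..0]=3, sum[0..1]=9, sum[0..2]=16, sum[0..3]=16 -> [3, 9, 16, 16] (max |s|=16)
Stage 4 (CLIP -13 16): clip(3,-13,16)=3, clip(9,-13,16)=9, clip(16,-13,16)=16, clip(16,-13,16)=16 -> [3, 9, 16, 16] (max |s|=16)
Stage 5 (ABS): |3|=3, |9|=9, |16|=16, |16|=16 -> [3, 9, 16, 16] (max |s|=16)
Overall max amplitude: 16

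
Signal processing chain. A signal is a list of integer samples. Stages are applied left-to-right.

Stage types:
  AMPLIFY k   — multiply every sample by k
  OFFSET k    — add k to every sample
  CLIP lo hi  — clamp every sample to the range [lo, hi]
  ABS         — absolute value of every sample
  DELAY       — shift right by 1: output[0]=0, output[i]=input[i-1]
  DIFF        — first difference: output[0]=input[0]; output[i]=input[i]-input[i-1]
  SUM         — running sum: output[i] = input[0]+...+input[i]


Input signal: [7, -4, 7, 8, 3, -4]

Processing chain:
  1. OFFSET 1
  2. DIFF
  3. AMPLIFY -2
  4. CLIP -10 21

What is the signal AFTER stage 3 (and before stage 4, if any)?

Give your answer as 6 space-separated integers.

Answer: -16 22 -22 -2 10 14

Derivation:
Input: [7, -4, 7, 8, 3, -4]
Stage 1 (OFFSET 1): 7+1=8, -4+1=-3, 7+1=8, 8+1=9, 3+1=4, -4+1=-3 -> [8, -3, 8, 9, 4, -3]
Stage 2 (DIFF): s[0]=8, -3-8=-11, 8--3=11, 9-8=1, 4-9=-5, -3-4=-7 -> [8, -11, 11, 1, -5, -7]
Stage 3 (AMPLIFY -2): 8*-2=-16, -11*-2=22, 11*-2=-22, 1*-2=-2, -5*-2=10, -7*-2=14 -> [-16, 22, -22, -2, 10, 14]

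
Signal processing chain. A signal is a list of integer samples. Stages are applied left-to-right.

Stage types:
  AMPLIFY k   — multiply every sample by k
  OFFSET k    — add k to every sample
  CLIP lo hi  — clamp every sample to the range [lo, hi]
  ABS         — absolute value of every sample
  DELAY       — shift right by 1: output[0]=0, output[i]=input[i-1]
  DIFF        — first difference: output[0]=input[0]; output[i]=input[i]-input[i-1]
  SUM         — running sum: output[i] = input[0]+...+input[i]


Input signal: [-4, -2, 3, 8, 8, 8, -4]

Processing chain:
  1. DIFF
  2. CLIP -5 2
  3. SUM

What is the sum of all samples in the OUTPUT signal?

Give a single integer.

Answer: -3

Derivation:
Input: [-4, -2, 3, 8, 8, 8, -4]
Stage 1 (DIFF): s[0]=-4, -2--4=2, 3--2=5, 8-3=5, 8-8=0, 8-8=0, -4-8=-12 -> [-4, 2, 5, 5, 0, 0, -12]
Stage 2 (CLIP -5 2): clip(-4,-5,2)=-4, clip(2,-5,2)=2, clip(5,-5,2)=2, clip(5,-5,2)=2, clip(0,-5,2)=0, clip(0,-5,2)=0, clip(-12,-5,2)=-5 -> [-4, 2, 2, 2, 0, 0, -5]
Stage 3 (SUM): sum[0..0]=-4, sum[0..1]=-2, sum[0..2]=0, sum[0..3]=2, sum[0..4]=2, sum[0..5]=2, sum[0..6]=-3 -> [-4, -2, 0, 2, 2, 2, -3]
Output sum: -3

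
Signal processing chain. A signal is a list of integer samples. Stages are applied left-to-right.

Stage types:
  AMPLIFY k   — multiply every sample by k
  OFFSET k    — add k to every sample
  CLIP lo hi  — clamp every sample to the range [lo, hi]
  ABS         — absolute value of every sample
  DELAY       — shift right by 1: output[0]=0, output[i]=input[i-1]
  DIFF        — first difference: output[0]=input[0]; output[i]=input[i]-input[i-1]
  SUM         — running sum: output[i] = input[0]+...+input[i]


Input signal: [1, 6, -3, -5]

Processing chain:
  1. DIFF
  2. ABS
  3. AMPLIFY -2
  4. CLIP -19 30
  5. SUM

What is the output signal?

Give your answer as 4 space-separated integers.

Input: [1, 6, -3, -5]
Stage 1 (DIFF): s[0]=1, 6-1=5, -3-6=-9, -5--3=-2 -> [1, 5, -9, -2]
Stage 2 (ABS): |1|=1, |5|=5, |-9|=9, |-2|=2 -> [1, 5, 9, 2]
Stage 3 (AMPLIFY -2): 1*-2=-2, 5*-2=-10, 9*-2=-18, 2*-2=-4 -> [-2, -10, -18, -4]
Stage 4 (CLIP -19 30): clip(-2,-19,30)=-2, clip(-10,-19,30)=-10, clip(-18,-19,30)=-18, clip(-4,-19,30)=-4 -> [-2, -10, -18, -4]
Stage 5 (SUM): sum[0..0]=-2, sum[0..1]=-12, sum[0..2]=-30, sum[0..3]=-34 -> [-2, -12, -30, -34]

Answer: -2 -12 -30 -34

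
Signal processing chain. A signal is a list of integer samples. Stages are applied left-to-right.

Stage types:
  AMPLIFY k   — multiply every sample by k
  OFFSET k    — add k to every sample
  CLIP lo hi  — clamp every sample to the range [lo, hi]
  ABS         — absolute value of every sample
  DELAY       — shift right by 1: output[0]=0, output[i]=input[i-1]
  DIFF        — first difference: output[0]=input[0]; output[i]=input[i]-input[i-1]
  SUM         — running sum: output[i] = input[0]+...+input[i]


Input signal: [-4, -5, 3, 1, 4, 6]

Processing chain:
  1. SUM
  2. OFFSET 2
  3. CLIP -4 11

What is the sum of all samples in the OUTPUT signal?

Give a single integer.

Answer: -5

Derivation:
Input: [-4, -5, 3, 1, 4, 6]
Stage 1 (SUM): sum[0..0]=-4, sum[0..1]=-9, sum[0..2]=-6, sum[0..3]=-5, sum[0..4]=-1, sum[0..5]=5 -> [-4, -9, -6, -5, -1, 5]
Stage 2 (OFFSET 2): -4+2=-2, -9+2=-7, -6+2=-4, -5+2=-3, -1+2=1, 5+2=7 -> [-2, -7, -4, -3, 1, 7]
Stage 3 (CLIP -4 11): clip(-2,-4,11)=-2, clip(-7,-4,11)=-4, clip(-4,-4,11)=-4, clip(-3,-4,11)=-3, clip(1,-4,11)=1, clip(7,-4,11)=7 -> [-2, -4, -4, -3, 1, 7]
Output sum: -5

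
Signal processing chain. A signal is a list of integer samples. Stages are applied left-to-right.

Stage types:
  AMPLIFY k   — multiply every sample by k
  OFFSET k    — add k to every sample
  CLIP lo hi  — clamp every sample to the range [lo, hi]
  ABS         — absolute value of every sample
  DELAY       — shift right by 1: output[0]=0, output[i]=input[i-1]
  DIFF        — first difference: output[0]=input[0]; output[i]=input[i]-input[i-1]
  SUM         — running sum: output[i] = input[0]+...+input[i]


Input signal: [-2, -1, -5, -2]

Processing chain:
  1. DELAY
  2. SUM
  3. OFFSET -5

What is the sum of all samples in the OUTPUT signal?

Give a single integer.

Answer: -33

Derivation:
Input: [-2, -1, -5, -2]
Stage 1 (DELAY): [0, -2, -1, -5] = [0, -2, -1, -5] -> [0, -2, -1, -5]
Stage 2 (SUM): sum[0..0]=0, sum[0..1]=-2, sum[0..2]=-3, sum[0..3]=-8 -> [0, -2, -3, -8]
Stage 3 (OFFSET -5): 0+-5=-5, -2+-5=-7, -3+-5=-8, -8+-5=-13 -> [-5, -7, -8, -13]
Output sum: -33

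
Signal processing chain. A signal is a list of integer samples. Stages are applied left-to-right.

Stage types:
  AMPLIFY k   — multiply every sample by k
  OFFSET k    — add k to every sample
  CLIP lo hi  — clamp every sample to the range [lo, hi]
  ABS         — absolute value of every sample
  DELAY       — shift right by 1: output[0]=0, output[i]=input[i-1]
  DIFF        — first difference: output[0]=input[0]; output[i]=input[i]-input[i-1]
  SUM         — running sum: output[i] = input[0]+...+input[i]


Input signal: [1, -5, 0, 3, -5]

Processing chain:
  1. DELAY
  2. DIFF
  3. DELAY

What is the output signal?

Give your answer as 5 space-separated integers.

Answer: 0 0 1 -6 5

Derivation:
Input: [1, -5, 0, 3, -5]
Stage 1 (DELAY): [0, 1, -5, 0, 3] = [0, 1, -5, 0, 3] -> [0, 1, -5, 0, 3]
Stage 2 (DIFF): s[0]=0, 1-0=1, -5-1=-6, 0--5=5, 3-0=3 -> [0, 1, -6, 5, 3]
Stage 3 (DELAY): [0, 0, 1, -6, 5] = [0, 0, 1, -6, 5] -> [0, 0, 1, -6, 5]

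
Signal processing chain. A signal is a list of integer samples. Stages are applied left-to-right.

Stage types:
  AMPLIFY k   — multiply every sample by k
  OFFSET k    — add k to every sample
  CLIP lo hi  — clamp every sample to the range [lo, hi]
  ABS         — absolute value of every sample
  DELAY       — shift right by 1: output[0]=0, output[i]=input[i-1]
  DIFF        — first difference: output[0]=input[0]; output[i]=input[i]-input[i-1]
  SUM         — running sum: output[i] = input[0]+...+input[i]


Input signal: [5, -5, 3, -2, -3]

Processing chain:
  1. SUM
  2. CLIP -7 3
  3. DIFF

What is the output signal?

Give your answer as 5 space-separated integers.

Answer: 3 -3 3 -2 -3

Derivation:
Input: [5, -5, 3, -2, -3]
Stage 1 (SUM): sum[0..0]=5, sum[0..1]=0, sum[0..2]=3, sum[0..3]=1, sum[0..4]=-2 -> [5, 0, 3, 1, -2]
Stage 2 (CLIP -7 3): clip(5,-7,3)=3, clip(0,-7,3)=0, clip(3,-7,3)=3, clip(1,-7,3)=1, clip(-2,-7,3)=-2 -> [3, 0, 3, 1, -2]
Stage 3 (DIFF): s[0]=3, 0-3=-3, 3-0=3, 1-3=-2, -2-1=-3 -> [3, -3, 3, -2, -3]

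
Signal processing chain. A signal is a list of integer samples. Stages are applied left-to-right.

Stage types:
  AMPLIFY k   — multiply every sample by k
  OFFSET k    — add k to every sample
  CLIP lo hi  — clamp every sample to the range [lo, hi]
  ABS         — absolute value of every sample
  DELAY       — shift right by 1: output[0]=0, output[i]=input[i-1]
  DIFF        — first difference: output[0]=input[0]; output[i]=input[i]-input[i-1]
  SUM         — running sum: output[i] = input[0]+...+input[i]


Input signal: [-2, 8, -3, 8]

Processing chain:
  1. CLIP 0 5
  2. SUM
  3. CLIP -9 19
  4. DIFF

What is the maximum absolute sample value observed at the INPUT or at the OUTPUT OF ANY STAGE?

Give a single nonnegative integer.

Input: [-2, 8, -3, 8] (max |s|=8)
Stage 1 (CLIP 0 5): clip(-2,0,5)=0, clip(8,0,5)=5, clip(-3,0,5)=0, clip(8,0,5)=5 -> [0, 5, 0, 5] (max |s|=5)
Stage 2 (SUM): sum[0..0]=0, sum[0..1]=5, sum[0..2]=5, sum[0..3]=10 -> [0, 5, 5, 10] (max |s|=10)
Stage 3 (CLIP -9 19): clip(0,-9,19)=0, clip(5,-9,19)=5, clip(5,-9,19)=5, clip(10,-9,19)=10 -> [0, 5, 5, 10] (max |s|=10)
Stage 4 (DIFF): s[0]=0, 5-0=5, 5-5=0, 10-5=5 -> [0, 5, 0, 5] (max |s|=5)
Overall max amplitude: 10

Answer: 10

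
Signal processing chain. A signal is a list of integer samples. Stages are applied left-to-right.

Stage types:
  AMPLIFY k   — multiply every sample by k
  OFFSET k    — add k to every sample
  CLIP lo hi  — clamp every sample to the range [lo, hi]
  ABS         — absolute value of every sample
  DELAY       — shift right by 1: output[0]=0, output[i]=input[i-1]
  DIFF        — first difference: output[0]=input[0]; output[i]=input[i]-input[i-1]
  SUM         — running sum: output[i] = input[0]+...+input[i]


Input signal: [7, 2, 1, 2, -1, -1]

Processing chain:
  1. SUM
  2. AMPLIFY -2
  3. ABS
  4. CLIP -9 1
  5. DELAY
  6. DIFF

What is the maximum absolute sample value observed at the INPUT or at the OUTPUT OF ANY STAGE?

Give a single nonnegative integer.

Answer: 24

Derivation:
Input: [7, 2, 1, 2, -1, -1] (max |s|=7)
Stage 1 (SUM): sum[0..0]=7, sum[0..1]=9, sum[0..2]=10, sum[0..3]=12, sum[0..4]=11, sum[0..5]=10 -> [7, 9, 10, 12, 11, 10] (max |s|=12)
Stage 2 (AMPLIFY -2): 7*-2=-14, 9*-2=-18, 10*-2=-20, 12*-2=-24, 11*-2=-22, 10*-2=-20 -> [-14, -18, -20, -24, -22, -20] (max |s|=24)
Stage 3 (ABS): |-14|=14, |-18|=18, |-20|=20, |-24|=24, |-22|=22, |-20|=20 -> [14, 18, 20, 24, 22, 20] (max |s|=24)
Stage 4 (CLIP -9 1): clip(14,-9,1)=1, clip(18,-9,1)=1, clip(20,-9,1)=1, clip(24,-9,1)=1, clip(22,-9,1)=1, clip(20,-9,1)=1 -> [1, 1, 1, 1, 1, 1] (max |s|=1)
Stage 5 (DELAY): [0, 1, 1, 1, 1, 1] = [0, 1, 1, 1, 1, 1] -> [0, 1, 1, 1, 1, 1] (max |s|=1)
Stage 6 (DIFF): s[0]=0, 1-0=1, 1-1=0, 1-1=0, 1-1=0, 1-1=0 -> [0, 1, 0, 0, 0, 0] (max |s|=1)
Overall max amplitude: 24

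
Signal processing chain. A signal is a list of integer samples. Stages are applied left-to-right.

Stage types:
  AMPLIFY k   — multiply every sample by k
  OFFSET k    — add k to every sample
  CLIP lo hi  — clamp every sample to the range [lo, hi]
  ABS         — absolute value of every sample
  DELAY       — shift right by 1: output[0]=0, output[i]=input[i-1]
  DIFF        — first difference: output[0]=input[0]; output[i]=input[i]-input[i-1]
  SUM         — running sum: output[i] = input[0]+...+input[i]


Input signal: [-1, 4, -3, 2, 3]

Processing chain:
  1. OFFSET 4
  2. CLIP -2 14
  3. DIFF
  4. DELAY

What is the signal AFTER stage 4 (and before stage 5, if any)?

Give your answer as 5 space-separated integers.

Answer: 0 3 5 -7 5

Derivation:
Input: [-1, 4, -3, 2, 3]
Stage 1 (OFFSET 4): -1+4=3, 4+4=8, -3+4=1, 2+4=6, 3+4=7 -> [3, 8, 1, 6, 7]
Stage 2 (CLIP -2 14): clip(3,-2,14)=3, clip(8,-2,14)=8, clip(1,-2,14)=1, clip(6,-2,14)=6, clip(7,-2,14)=7 -> [3, 8, 1, 6, 7]
Stage 3 (DIFF): s[0]=3, 8-3=5, 1-8=-7, 6-1=5, 7-6=1 -> [3, 5, -7, 5, 1]
Stage 4 (DELAY): [0, 3, 5, -7, 5] = [0, 3, 5, -7, 5] -> [0, 3, 5, -7, 5]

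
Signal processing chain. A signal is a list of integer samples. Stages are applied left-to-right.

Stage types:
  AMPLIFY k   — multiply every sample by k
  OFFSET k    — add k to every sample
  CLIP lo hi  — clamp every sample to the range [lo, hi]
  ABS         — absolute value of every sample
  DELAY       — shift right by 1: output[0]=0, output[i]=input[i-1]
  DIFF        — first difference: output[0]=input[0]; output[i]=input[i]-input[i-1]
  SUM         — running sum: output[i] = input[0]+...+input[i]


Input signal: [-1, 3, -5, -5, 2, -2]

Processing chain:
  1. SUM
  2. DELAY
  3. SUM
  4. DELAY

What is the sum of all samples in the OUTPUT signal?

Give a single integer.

Input: [-1, 3, -5, -5, 2, -2]
Stage 1 (SUM): sum[0..0]=-1, sum[0..1]=2, sum[0..2]=-3, sum[0..3]=-8, sum[0..4]=-6, sum[0..5]=-8 -> [-1, 2, -3, -8, -6, -8]
Stage 2 (DELAY): [0, -1, 2, -3, -8, -6] = [0, -1, 2, -3, -8, -6] -> [0, -1, 2, -3, -8, -6]
Stage 3 (SUM): sum[0..0]=0, sum[0..1]=-1, sum[0..2]=1, sum[0..3]=-2, sum[0..4]=-10, sum[0..5]=-16 -> [0, -1, 1, -2, -10, -16]
Stage 4 (DELAY): [0, 0, -1, 1, -2, -10] = [0, 0, -1, 1, -2, -10] -> [0, 0, -1, 1, -2, -10]
Output sum: -12

Answer: -12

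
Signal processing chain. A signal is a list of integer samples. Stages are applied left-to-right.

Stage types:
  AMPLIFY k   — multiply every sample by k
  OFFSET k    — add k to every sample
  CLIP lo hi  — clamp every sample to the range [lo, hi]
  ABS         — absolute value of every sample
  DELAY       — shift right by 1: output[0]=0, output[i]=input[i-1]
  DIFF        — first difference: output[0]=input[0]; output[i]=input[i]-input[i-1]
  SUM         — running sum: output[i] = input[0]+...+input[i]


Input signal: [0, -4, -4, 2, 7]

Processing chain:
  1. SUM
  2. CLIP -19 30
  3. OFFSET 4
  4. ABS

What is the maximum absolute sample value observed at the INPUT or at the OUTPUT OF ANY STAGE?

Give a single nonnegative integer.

Input: [0, -4, -4, 2, 7] (max |s|=7)
Stage 1 (SUM): sum[0..0]=0, sum[0..1]=-4, sum[0..2]=-8, sum[0..3]=-6, sum[0..4]=1 -> [0, -4, -8, -6, 1] (max |s|=8)
Stage 2 (CLIP -19 30): clip(0,-19,30)=0, clip(-4,-19,30)=-4, clip(-8,-19,30)=-8, clip(-6,-19,30)=-6, clip(1,-19,30)=1 -> [0, -4, -8, -6, 1] (max |s|=8)
Stage 3 (OFFSET 4): 0+4=4, -4+4=0, -8+4=-4, -6+4=-2, 1+4=5 -> [4, 0, -4, -2, 5] (max |s|=5)
Stage 4 (ABS): |4|=4, |0|=0, |-4|=4, |-2|=2, |5|=5 -> [4, 0, 4, 2, 5] (max |s|=5)
Overall max amplitude: 8

Answer: 8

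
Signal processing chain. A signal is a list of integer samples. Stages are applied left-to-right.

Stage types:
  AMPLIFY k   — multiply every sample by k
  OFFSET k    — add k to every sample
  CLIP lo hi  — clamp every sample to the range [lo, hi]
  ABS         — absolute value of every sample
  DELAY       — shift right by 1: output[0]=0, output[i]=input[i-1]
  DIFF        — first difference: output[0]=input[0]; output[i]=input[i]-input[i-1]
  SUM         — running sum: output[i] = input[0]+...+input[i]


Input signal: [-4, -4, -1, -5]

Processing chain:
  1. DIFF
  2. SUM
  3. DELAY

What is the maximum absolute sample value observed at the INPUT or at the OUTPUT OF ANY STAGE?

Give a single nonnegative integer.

Answer: 5

Derivation:
Input: [-4, -4, -1, -5] (max |s|=5)
Stage 1 (DIFF): s[0]=-4, -4--4=0, -1--4=3, -5--1=-4 -> [-4, 0, 3, -4] (max |s|=4)
Stage 2 (SUM): sum[0..0]=-4, sum[0..1]=-4, sum[0..2]=-1, sum[0..3]=-5 -> [-4, -4, -1, -5] (max |s|=5)
Stage 3 (DELAY): [0, -4, -4, -1] = [0, -4, -4, -1] -> [0, -4, -4, -1] (max |s|=4)
Overall max amplitude: 5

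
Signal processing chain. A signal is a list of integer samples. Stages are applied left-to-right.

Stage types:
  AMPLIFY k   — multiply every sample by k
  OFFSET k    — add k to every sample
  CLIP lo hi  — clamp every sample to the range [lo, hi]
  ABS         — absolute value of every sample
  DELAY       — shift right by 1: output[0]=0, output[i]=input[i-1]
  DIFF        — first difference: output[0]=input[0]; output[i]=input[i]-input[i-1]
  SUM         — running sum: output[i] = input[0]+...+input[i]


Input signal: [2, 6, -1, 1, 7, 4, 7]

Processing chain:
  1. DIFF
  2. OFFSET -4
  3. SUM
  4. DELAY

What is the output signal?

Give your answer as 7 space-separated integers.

Input: [2, 6, -1, 1, 7, 4, 7]
Stage 1 (DIFF): s[0]=2, 6-2=4, -1-6=-7, 1--1=2, 7-1=6, 4-7=-3, 7-4=3 -> [2, 4, -7, 2, 6, -3, 3]
Stage 2 (OFFSET -4): 2+-4=-2, 4+-4=0, -7+-4=-11, 2+-4=-2, 6+-4=2, -3+-4=-7, 3+-4=-1 -> [-2, 0, -11, -2, 2, -7, -1]
Stage 3 (SUM): sum[0..0]=-2, sum[0..1]=-2, sum[0..2]=-13, sum[0..3]=-15, sum[0..4]=-13, sum[0..5]=-20, sum[0..6]=-21 -> [-2, -2, -13, -15, -13, -20, -21]
Stage 4 (DELAY): [0, -2, -2, -13, -15, -13, -20] = [0, -2, -2, -13, -15, -13, -20] -> [0, -2, -2, -13, -15, -13, -20]

Answer: 0 -2 -2 -13 -15 -13 -20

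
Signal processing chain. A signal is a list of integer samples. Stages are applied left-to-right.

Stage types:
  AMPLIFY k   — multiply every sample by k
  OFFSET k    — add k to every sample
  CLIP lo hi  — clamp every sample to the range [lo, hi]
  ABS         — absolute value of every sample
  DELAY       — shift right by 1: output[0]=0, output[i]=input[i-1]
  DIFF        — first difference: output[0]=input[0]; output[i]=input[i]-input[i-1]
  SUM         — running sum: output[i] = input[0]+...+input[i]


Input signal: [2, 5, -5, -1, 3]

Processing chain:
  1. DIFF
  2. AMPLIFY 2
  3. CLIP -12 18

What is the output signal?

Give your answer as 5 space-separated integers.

Answer: 4 6 -12 8 8

Derivation:
Input: [2, 5, -5, -1, 3]
Stage 1 (DIFF): s[0]=2, 5-2=3, -5-5=-10, -1--5=4, 3--1=4 -> [2, 3, -10, 4, 4]
Stage 2 (AMPLIFY 2): 2*2=4, 3*2=6, -10*2=-20, 4*2=8, 4*2=8 -> [4, 6, -20, 8, 8]
Stage 3 (CLIP -12 18): clip(4,-12,18)=4, clip(6,-12,18)=6, clip(-20,-12,18)=-12, clip(8,-12,18)=8, clip(8,-12,18)=8 -> [4, 6, -12, 8, 8]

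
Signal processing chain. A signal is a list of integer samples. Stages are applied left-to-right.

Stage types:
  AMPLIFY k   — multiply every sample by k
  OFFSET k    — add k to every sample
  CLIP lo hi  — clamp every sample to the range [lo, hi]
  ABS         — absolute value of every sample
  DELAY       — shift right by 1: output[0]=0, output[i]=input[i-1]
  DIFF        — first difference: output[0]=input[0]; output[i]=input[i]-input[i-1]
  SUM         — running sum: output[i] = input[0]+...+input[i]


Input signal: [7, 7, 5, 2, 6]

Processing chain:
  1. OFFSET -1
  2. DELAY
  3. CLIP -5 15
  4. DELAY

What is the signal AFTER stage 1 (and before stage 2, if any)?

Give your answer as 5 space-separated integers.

Input: [7, 7, 5, 2, 6]
Stage 1 (OFFSET -1): 7+-1=6, 7+-1=6, 5+-1=4, 2+-1=1, 6+-1=5 -> [6, 6, 4, 1, 5]

Answer: 6 6 4 1 5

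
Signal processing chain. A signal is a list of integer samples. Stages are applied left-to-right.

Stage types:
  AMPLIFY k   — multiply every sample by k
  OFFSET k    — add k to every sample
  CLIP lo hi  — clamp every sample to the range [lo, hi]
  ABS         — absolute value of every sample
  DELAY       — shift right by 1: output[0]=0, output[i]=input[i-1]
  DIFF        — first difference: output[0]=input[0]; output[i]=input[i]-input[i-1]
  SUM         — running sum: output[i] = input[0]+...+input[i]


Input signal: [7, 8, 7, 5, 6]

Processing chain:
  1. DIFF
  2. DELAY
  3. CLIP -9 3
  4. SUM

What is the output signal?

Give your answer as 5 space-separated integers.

Answer: 0 3 4 3 1

Derivation:
Input: [7, 8, 7, 5, 6]
Stage 1 (DIFF): s[0]=7, 8-7=1, 7-8=-1, 5-7=-2, 6-5=1 -> [7, 1, -1, -2, 1]
Stage 2 (DELAY): [0, 7, 1, -1, -2] = [0, 7, 1, -1, -2] -> [0, 7, 1, -1, -2]
Stage 3 (CLIP -9 3): clip(0,-9,3)=0, clip(7,-9,3)=3, clip(1,-9,3)=1, clip(-1,-9,3)=-1, clip(-2,-9,3)=-2 -> [0, 3, 1, -1, -2]
Stage 4 (SUM): sum[0..0]=0, sum[0..1]=3, sum[0..2]=4, sum[0..3]=3, sum[0..4]=1 -> [0, 3, 4, 3, 1]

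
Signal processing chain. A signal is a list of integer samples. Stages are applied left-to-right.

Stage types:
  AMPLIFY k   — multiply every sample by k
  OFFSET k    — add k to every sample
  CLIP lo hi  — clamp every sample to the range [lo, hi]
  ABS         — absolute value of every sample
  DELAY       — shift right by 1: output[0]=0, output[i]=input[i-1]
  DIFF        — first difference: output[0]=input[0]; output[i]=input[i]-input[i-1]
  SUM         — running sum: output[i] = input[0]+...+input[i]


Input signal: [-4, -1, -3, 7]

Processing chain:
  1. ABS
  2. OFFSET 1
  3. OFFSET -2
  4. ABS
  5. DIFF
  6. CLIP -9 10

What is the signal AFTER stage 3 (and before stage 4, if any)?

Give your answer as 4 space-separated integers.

Input: [-4, -1, -3, 7]
Stage 1 (ABS): |-4|=4, |-1|=1, |-3|=3, |7|=7 -> [4, 1, 3, 7]
Stage 2 (OFFSET 1): 4+1=5, 1+1=2, 3+1=4, 7+1=8 -> [5, 2, 4, 8]
Stage 3 (OFFSET -2): 5+-2=3, 2+-2=0, 4+-2=2, 8+-2=6 -> [3, 0, 2, 6]

Answer: 3 0 2 6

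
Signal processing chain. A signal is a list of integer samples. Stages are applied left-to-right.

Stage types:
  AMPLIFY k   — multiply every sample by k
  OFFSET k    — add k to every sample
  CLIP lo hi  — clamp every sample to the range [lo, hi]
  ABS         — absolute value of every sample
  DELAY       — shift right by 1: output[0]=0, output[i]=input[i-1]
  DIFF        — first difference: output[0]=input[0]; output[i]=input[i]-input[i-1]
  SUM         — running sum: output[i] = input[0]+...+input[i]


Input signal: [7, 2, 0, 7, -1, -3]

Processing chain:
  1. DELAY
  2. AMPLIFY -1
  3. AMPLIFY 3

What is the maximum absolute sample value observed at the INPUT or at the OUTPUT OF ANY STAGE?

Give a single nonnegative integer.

Input: [7, 2, 0, 7, -1, -3] (max |s|=7)
Stage 1 (DELAY): [0, 7, 2, 0, 7, -1] = [0, 7, 2, 0, 7, -1] -> [0, 7, 2, 0, 7, -1] (max |s|=7)
Stage 2 (AMPLIFY -1): 0*-1=0, 7*-1=-7, 2*-1=-2, 0*-1=0, 7*-1=-7, -1*-1=1 -> [0, -7, -2, 0, -7, 1] (max |s|=7)
Stage 3 (AMPLIFY 3): 0*3=0, -7*3=-21, -2*3=-6, 0*3=0, -7*3=-21, 1*3=3 -> [0, -21, -6, 0, -21, 3] (max |s|=21)
Overall max amplitude: 21

Answer: 21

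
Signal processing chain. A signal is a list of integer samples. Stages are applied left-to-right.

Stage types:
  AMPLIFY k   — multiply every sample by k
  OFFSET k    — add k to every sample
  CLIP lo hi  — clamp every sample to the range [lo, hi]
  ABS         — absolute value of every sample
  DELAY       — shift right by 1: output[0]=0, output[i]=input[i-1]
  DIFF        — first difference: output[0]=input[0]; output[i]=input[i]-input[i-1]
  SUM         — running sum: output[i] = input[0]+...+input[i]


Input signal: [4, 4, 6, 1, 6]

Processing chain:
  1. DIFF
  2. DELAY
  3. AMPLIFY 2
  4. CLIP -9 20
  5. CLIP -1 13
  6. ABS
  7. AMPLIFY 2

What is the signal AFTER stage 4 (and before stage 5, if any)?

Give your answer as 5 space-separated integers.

Input: [4, 4, 6, 1, 6]
Stage 1 (DIFF): s[0]=4, 4-4=0, 6-4=2, 1-6=-5, 6-1=5 -> [4, 0, 2, -5, 5]
Stage 2 (DELAY): [0, 4, 0, 2, -5] = [0, 4, 0, 2, -5] -> [0, 4, 0, 2, -5]
Stage 3 (AMPLIFY 2): 0*2=0, 4*2=8, 0*2=0, 2*2=4, -5*2=-10 -> [0, 8, 0, 4, -10]
Stage 4 (CLIP -9 20): clip(0,-9,20)=0, clip(8,-9,20)=8, clip(0,-9,20)=0, clip(4,-9,20)=4, clip(-10,-9,20)=-9 -> [0, 8, 0, 4, -9]

Answer: 0 8 0 4 -9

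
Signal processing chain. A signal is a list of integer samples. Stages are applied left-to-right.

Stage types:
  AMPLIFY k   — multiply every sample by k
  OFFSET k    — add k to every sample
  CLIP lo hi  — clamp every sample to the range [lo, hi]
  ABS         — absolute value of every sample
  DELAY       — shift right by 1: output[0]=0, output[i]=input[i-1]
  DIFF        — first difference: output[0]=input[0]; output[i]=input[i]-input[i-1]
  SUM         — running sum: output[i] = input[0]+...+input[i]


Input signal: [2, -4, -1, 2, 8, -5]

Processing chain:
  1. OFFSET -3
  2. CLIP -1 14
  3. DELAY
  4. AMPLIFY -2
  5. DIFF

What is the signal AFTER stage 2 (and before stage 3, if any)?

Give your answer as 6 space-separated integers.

Input: [2, -4, -1, 2, 8, -5]
Stage 1 (OFFSET -3): 2+-3=-1, -4+-3=-7, -1+-3=-4, 2+-3=-1, 8+-3=5, -5+-3=-8 -> [-1, -7, -4, -1, 5, -8]
Stage 2 (CLIP -1 14): clip(-1,-1,14)=-1, clip(-7,-1,14)=-1, clip(-4,-1,14)=-1, clip(-1,-1,14)=-1, clip(5,-1,14)=5, clip(-8,-1,14)=-1 -> [-1, -1, -1, -1, 5, -1]

Answer: -1 -1 -1 -1 5 -1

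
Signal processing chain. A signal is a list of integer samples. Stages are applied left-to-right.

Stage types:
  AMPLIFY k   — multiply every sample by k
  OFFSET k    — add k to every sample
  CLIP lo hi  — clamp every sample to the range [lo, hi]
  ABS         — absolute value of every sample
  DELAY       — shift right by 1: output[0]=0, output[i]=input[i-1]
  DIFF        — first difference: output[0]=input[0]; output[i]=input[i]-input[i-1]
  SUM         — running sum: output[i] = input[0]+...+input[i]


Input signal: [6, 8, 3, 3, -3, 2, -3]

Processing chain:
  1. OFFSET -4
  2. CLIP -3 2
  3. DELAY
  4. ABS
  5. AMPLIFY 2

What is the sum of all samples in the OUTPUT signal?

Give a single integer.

Input: [6, 8, 3, 3, -3, 2, -3]
Stage 1 (OFFSET -4): 6+-4=2, 8+-4=4, 3+-4=-1, 3+-4=-1, -3+-4=-7, 2+-4=-2, -3+-4=-7 -> [2, 4, -1, -1, -7, -2, -7]
Stage 2 (CLIP -3 2): clip(2,-3,2)=2, clip(4,-3,2)=2, clip(-1,-3,2)=-1, clip(-1,-3,2)=-1, clip(-7,-3,2)=-3, clip(-2,-3,2)=-2, clip(-7,-3,2)=-3 -> [2, 2, -1, -1, -3, -2, -3]
Stage 3 (DELAY): [0, 2, 2, -1, -1, -3, -2] = [0, 2, 2, -1, -1, -3, -2] -> [0, 2, 2, -1, -1, -3, -2]
Stage 4 (ABS): |0|=0, |2|=2, |2|=2, |-1|=1, |-1|=1, |-3|=3, |-2|=2 -> [0, 2, 2, 1, 1, 3, 2]
Stage 5 (AMPLIFY 2): 0*2=0, 2*2=4, 2*2=4, 1*2=2, 1*2=2, 3*2=6, 2*2=4 -> [0, 4, 4, 2, 2, 6, 4]
Output sum: 22

Answer: 22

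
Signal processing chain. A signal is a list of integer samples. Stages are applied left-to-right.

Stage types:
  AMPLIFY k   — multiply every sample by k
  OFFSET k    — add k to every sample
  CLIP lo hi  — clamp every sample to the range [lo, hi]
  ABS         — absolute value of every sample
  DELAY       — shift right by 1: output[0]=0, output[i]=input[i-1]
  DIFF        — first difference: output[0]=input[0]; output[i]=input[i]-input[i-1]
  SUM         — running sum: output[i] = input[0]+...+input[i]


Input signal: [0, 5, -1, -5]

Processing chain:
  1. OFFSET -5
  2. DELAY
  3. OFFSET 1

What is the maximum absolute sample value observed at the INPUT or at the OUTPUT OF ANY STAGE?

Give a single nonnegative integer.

Answer: 10

Derivation:
Input: [0, 5, -1, -5] (max |s|=5)
Stage 1 (OFFSET -5): 0+-5=-5, 5+-5=0, -1+-5=-6, -5+-5=-10 -> [-5, 0, -6, -10] (max |s|=10)
Stage 2 (DELAY): [0, -5, 0, -6] = [0, -5, 0, -6] -> [0, -5, 0, -6] (max |s|=6)
Stage 3 (OFFSET 1): 0+1=1, -5+1=-4, 0+1=1, -6+1=-5 -> [1, -4, 1, -5] (max |s|=5)
Overall max amplitude: 10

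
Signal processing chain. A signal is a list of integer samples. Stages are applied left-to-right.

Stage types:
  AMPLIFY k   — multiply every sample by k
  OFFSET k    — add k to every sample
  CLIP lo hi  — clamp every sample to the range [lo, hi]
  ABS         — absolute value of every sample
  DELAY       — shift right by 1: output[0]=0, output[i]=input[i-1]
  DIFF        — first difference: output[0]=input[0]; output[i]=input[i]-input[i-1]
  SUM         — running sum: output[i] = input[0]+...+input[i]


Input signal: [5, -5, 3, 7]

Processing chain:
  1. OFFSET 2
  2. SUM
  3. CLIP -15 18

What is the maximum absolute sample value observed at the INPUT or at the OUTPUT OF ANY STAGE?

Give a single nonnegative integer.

Answer: 18

Derivation:
Input: [5, -5, 3, 7] (max |s|=7)
Stage 1 (OFFSET 2): 5+2=7, -5+2=-3, 3+2=5, 7+2=9 -> [7, -3, 5, 9] (max |s|=9)
Stage 2 (SUM): sum[0..0]=7, sum[0..1]=4, sum[0..2]=9, sum[0..3]=18 -> [7, 4, 9, 18] (max |s|=18)
Stage 3 (CLIP -15 18): clip(7,-15,18)=7, clip(4,-15,18)=4, clip(9,-15,18)=9, clip(18,-15,18)=18 -> [7, 4, 9, 18] (max |s|=18)
Overall max amplitude: 18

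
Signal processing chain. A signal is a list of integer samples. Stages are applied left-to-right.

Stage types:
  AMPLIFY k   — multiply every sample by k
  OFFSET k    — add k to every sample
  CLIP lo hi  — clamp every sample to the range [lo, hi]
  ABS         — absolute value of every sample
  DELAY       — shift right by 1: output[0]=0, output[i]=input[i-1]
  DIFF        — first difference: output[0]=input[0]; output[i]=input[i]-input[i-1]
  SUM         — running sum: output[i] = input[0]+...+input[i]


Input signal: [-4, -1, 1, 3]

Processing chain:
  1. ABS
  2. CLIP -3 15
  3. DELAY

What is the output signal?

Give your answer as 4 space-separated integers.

Input: [-4, -1, 1, 3]
Stage 1 (ABS): |-4|=4, |-1|=1, |1|=1, |3|=3 -> [4, 1, 1, 3]
Stage 2 (CLIP -3 15): clip(4,-3,15)=4, clip(1,-3,15)=1, clip(1,-3,15)=1, clip(3,-3,15)=3 -> [4, 1, 1, 3]
Stage 3 (DELAY): [0, 4, 1, 1] = [0, 4, 1, 1] -> [0, 4, 1, 1]

Answer: 0 4 1 1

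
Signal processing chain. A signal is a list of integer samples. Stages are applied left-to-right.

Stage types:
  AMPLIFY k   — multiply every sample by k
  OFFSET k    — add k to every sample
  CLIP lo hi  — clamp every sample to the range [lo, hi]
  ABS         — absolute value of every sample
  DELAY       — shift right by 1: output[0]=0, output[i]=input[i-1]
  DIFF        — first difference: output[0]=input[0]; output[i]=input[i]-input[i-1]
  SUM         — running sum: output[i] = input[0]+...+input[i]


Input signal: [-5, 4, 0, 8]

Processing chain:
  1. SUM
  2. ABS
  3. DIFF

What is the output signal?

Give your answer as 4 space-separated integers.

Answer: 5 -4 0 6

Derivation:
Input: [-5, 4, 0, 8]
Stage 1 (SUM): sum[0..0]=-5, sum[0..1]=-1, sum[0..2]=-1, sum[0..3]=7 -> [-5, -1, -1, 7]
Stage 2 (ABS): |-5|=5, |-1|=1, |-1|=1, |7|=7 -> [5, 1, 1, 7]
Stage 3 (DIFF): s[0]=5, 1-5=-4, 1-1=0, 7-1=6 -> [5, -4, 0, 6]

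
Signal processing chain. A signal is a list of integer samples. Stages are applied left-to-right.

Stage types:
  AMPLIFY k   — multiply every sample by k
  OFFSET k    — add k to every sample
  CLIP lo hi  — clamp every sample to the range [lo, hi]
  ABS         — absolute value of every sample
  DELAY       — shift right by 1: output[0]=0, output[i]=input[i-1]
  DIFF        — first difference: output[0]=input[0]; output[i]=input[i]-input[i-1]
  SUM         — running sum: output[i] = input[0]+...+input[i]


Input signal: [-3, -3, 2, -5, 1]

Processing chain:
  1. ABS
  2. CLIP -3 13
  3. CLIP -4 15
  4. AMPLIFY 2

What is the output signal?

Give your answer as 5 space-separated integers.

Answer: 6 6 4 10 2

Derivation:
Input: [-3, -3, 2, -5, 1]
Stage 1 (ABS): |-3|=3, |-3|=3, |2|=2, |-5|=5, |1|=1 -> [3, 3, 2, 5, 1]
Stage 2 (CLIP -3 13): clip(3,-3,13)=3, clip(3,-3,13)=3, clip(2,-3,13)=2, clip(5,-3,13)=5, clip(1,-3,13)=1 -> [3, 3, 2, 5, 1]
Stage 3 (CLIP -4 15): clip(3,-4,15)=3, clip(3,-4,15)=3, clip(2,-4,15)=2, clip(5,-4,15)=5, clip(1,-4,15)=1 -> [3, 3, 2, 5, 1]
Stage 4 (AMPLIFY 2): 3*2=6, 3*2=6, 2*2=4, 5*2=10, 1*2=2 -> [6, 6, 4, 10, 2]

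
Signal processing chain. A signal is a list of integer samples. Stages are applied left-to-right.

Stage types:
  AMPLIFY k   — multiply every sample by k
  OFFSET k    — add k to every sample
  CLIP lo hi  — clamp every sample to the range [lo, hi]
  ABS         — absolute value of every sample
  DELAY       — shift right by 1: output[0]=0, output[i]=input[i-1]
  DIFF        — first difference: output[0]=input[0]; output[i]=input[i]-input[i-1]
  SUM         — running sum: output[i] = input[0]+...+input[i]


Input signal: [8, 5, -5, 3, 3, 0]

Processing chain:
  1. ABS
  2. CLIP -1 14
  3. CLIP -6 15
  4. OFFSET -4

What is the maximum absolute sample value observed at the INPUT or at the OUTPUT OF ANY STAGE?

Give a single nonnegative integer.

Answer: 8

Derivation:
Input: [8, 5, -5, 3, 3, 0] (max |s|=8)
Stage 1 (ABS): |8|=8, |5|=5, |-5|=5, |3|=3, |3|=3, |0|=0 -> [8, 5, 5, 3, 3, 0] (max |s|=8)
Stage 2 (CLIP -1 14): clip(8,-1,14)=8, clip(5,-1,14)=5, clip(5,-1,14)=5, clip(3,-1,14)=3, clip(3,-1,14)=3, clip(0,-1,14)=0 -> [8, 5, 5, 3, 3, 0] (max |s|=8)
Stage 3 (CLIP -6 15): clip(8,-6,15)=8, clip(5,-6,15)=5, clip(5,-6,15)=5, clip(3,-6,15)=3, clip(3,-6,15)=3, clip(0,-6,15)=0 -> [8, 5, 5, 3, 3, 0] (max |s|=8)
Stage 4 (OFFSET -4): 8+-4=4, 5+-4=1, 5+-4=1, 3+-4=-1, 3+-4=-1, 0+-4=-4 -> [4, 1, 1, -1, -1, -4] (max |s|=4)
Overall max amplitude: 8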